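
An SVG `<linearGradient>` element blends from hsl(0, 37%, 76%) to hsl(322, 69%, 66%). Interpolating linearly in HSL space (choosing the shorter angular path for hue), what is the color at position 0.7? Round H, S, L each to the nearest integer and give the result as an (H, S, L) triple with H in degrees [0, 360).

Hue: 322 − 0 = 322°, but |322| > 180 so the shorter arc goes the other way: Δh = 322 − 360 = -38°.
H = 0 + 0.7 × (-38) = -26.6 → -27 → -27 mod 360 = 333°
S = 37 + 0.7 × (69 − 37) = 59.4 → 59%
L = 76 + 0.7 × (66 − 76) = 69 → 69%

(333, 59, 69)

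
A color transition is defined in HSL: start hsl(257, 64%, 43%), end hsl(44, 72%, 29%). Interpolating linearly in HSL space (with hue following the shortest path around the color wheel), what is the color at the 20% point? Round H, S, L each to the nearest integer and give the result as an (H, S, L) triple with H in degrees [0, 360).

Hue: 44 − 257 = -213°, but |-213| > 180 so the shorter arc goes the other way: Δh = -213 + 360 = 147°.
H = 257 + 0.2 × (147) = 286.4 → 286°
S = 64 + 0.2 × (72 − 64) = 65.6 → 66%
L = 43 + 0.2 × (29 − 43) = 40.2 → 40%

(286, 66, 40)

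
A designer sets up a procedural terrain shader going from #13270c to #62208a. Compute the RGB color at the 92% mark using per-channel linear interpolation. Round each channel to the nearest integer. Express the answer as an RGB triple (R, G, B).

(92, 33, 128)

#13270c → (19, 39, 12); #62208a → (98, 32, 138).
92% corresponds to t = 0.92.
R = 19 + 0.92 × (98 − 19) = 19 + 0.92 × 79 = 91.68 → 92
G = 39 + 0.92 × (32 − 39) = 39 + 0.92 × -7 = 32.56 → 33
B = 12 + 0.92 × (138 − 12) = 12 + 0.92 × 126 = 127.92 → 128
So the blended color is (92, 33, 128), about #5c2180.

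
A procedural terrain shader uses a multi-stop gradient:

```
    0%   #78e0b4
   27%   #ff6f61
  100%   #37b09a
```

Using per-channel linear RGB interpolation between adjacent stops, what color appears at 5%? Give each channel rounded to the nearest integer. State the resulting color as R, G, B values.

5% lies between the 0% and 27% stops, so the local fraction is t = (5 − 0)/(27 − 0) = 5/27 ≈ 0.1852.
#78e0b4 → (120, 224, 180); #ff6f61 → (255, 111, 97).
R = 120 + 0.1852 × (255 − 120) = 145.002 → 145
G = 224 + 0.1852 × (111 − 224) = 203.072 → 203
B = 180 + 0.1852 × (97 − 180) = 164.628 → 165

(145, 203, 165)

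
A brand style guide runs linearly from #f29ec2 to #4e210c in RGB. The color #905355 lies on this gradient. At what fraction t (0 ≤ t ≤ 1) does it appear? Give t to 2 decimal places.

Invert the lerp on the B channel (largest span, 182): t = (85 − 194) / (12 − 194) = -109/-182 = 0.5989.
Check on R: (144 − 242)/(78 − 242) = 0.5976 ✓

0.60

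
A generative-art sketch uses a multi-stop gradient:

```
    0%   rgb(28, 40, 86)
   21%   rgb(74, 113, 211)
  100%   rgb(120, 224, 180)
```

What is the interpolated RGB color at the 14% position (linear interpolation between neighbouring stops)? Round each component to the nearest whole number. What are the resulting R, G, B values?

(59, 89, 169)

14% lies between the 0% and 21% stops, so the local fraction is t = (14 − 0)/(21 − 0) = 14/21 ≈ 0.6667.
R = 28 + 0.6667 × (74 − 28) = 58.668 → 59
G = 40 + 0.6667 × (113 − 40) = 88.669 → 89
B = 86 + 0.6667 × (211 − 86) = 169.337 → 169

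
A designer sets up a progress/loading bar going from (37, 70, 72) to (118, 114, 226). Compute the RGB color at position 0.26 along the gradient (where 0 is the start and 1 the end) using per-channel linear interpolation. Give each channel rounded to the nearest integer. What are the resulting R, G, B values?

R = 37 + 0.26 × (118 − 37) = 37 + 0.26 × 81 = 58.06 → 58
G = 70 + 0.26 × (114 − 70) = 70 + 0.26 × 44 = 81.44 → 81
B = 72 + 0.26 × (226 − 72) = 72 + 0.26 × 154 = 112.04 → 112
So the blended color is (58, 81, 112), about #3a5170.

(58, 81, 112)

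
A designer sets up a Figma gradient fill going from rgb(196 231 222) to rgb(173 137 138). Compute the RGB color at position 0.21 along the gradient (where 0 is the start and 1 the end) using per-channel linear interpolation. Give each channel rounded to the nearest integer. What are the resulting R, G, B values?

(191, 211, 204)

R = 196 + 0.21 × (173 − 196) = 196 + 0.21 × -23 = 191.17 → 191
G = 231 + 0.21 × (137 − 231) = 231 + 0.21 × -94 = 211.26 → 211
B = 222 + 0.21 × (138 − 222) = 222 + 0.21 × -84 = 204.36 → 204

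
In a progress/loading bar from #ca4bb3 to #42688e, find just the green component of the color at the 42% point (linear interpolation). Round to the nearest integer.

G₁ = 75 (from #ca4bb3), G₂ = 104 (from #42688e).
G = 75 + 0.42 × (104 − 75) = 87.18 → 87

87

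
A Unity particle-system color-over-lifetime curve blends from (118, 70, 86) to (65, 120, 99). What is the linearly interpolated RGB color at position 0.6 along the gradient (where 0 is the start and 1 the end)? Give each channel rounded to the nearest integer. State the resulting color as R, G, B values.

R = 118 + 0.6 × (65 − 118) = 118 + 0.6 × -53 = 86.2 → 86
G = 70 + 0.6 × (120 − 70) = 70 + 0.6 × 50 = 100 → 100
B = 86 + 0.6 × (99 − 86) = 86 + 0.6 × 13 = 93.8 → 94
So the blended color is (86, 100, 94), about #56645e.

(86, 100, 94)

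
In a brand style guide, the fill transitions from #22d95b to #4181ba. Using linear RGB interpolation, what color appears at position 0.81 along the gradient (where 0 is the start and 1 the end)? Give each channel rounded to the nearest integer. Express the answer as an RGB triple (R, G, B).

#22d95b → (34, 217, 91); #4181ba → (65, 129, 186).
R = 34 + 0.81 × (65 − 34) = 34 + 0.81 × 31 = 59.11 → 59
G = 217 + 0.81 × (129 − 217) = 217 + 0.81 × -88 = 145.72 → 146
B = 91 + 0.81 × (186 − 91) = 91 + 0.81 × 95 = 167.95 → 168
So the blended color is (59, 146, 168), about #3b92a8.

(59, 146, 168)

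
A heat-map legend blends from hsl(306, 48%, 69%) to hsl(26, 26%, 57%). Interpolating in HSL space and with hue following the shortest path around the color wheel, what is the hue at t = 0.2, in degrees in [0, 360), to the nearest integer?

322

Hue: 26 − 306 = -280°, but |-280| > 180 so the shorter arc goes the other way: Δh = -280 + 360 = 80°.
H = 306 + 0.2 × (80) = 322 → 322°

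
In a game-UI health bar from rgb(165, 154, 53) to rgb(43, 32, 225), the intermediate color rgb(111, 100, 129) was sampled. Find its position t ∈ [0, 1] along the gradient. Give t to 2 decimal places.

0.44

Invert the lerp on the B channel (largest span, 172): t = (129 − 53) / (225 − 53) = 76/172 = 0.44186.
Check on R: (111 − 165)/(43 − 165) = 0.4426 ✓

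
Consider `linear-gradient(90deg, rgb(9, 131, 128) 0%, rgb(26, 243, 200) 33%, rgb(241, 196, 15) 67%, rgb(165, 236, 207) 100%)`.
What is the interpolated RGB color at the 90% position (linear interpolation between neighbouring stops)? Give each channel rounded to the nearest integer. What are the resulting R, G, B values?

90% lies between the 67% and 100% stops, so the local fraction is t = (90 − 67)/(100 − 67) = 23/33 ≈ 0.697.
R = 241 + 0.697 × (165 − 241) = 188.028 → 188
G = 196 + 0.697 × (236 − 196) = 223.88 → 224
B = 15 + 0.697 × (207 − 15) = 148.824 → 149

(188, 224, 149)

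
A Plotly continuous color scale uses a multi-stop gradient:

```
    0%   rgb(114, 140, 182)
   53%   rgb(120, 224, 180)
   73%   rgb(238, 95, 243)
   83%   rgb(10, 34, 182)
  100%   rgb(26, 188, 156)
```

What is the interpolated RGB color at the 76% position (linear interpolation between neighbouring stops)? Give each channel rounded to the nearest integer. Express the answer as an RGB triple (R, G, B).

76% lies between the 73% and 83% stops, so the local fraction is t = (76 − 73)/(83 − 73) = 3/10 ≈ 0.3.
R = 238 + 0.3 × (10 − 238) = 169.6 → 170
G = 95 + 0.3 × (34 − 95) = 76.7 → 77
B = 243 + 0.3 × (182 − 243) = 224.7 → 225

(170, 77, 225)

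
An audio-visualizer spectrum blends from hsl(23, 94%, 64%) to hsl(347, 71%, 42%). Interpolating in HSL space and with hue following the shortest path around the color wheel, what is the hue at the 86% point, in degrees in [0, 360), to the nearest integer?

Hue: 347 − 23 = 324°, but |324| > 180 so the shorter arc goes the other way: Δh = 324 − 360 = -36°.
H = 23 + 0.86 × (-36) = -7.96 → -8 → -8 mod 360 = 352°

352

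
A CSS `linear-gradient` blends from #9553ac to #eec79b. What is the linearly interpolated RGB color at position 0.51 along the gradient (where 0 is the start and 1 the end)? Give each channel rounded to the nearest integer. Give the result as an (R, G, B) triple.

#9553ac → (149, 83, 172); #eec79b → (238, 199, 155).
R = 149 + 0.51 × (238 − 149) = 149 + 0.51 × 89 = 194.39 → 194
G = 83 + 0.51 × (199 − 83) = 83 + 0.51 × 116 = 142.16 → 142
B = 172 + 0.51 × (155 − 172) = 172 + 0.51 × -17 = 163.33 → 163

(194, 142, 163)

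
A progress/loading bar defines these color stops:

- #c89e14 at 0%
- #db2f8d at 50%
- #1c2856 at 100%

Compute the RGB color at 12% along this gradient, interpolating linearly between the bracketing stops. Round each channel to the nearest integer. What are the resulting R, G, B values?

(205, 131, 49)

12% lies between the 0% and 50% stops, so the local fraction is t = (12 − 0)/(50 − 0) = 12/50 ≈ 0.24.
#c89e14 → (200, 158, 20); #db2f8d → (219, 47, 141).
R = 200 + 0.24 × (219 − 200) = 204.56 → 205
G = 158 + 0.24 × (47 − 158) = 131.36 → 131
B = 20 + 0.24 × (141 − 20) = 49.04 → 49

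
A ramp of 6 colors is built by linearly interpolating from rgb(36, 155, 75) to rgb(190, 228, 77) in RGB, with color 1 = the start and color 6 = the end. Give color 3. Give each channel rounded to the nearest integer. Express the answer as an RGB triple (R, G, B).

With 6 swatches and endpoints inclusive, swatch 3 sits at t = (3 − 1)/(6 − 1) = 2/5 ≈ 0.4.
R = 36 + 0.4 × (190 − 36) = 97.6 → 98
G = 155 + 0.4 × (228 − 155) = 184.2 → 184
B = 75 + 0.4 × (77 − 75) = 75.8 → 76

(98, 184, 76)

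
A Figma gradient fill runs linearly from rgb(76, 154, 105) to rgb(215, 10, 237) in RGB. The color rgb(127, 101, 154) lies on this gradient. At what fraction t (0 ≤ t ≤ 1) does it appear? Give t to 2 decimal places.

0.37

Invert the lerp on the G channel (largest span, 144): t = (101 − 154) / (10 − 154) = -53/-144 = 0.36806.
Check on R: (127 − 76)/(215 − 76) = 0.3669 ✓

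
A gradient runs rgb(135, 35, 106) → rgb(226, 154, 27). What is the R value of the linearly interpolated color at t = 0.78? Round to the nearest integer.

R = 135 + 0.78 × (226 − 135) = 205.98 → 206

206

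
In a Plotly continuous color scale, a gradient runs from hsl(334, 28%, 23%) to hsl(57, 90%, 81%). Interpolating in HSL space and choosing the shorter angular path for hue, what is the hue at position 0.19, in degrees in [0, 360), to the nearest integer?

Hue: 57 − 334 = -277°, but |-277| > 180 so the shorter arc goes the other way: Δh = -277 + 360 = 83°.
H = 334 + 0.19 × (83) = 349.77 → 350°

350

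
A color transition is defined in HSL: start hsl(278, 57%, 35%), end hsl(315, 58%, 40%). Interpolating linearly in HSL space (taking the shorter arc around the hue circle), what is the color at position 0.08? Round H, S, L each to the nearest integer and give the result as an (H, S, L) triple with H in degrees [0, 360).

Hue arc: Δh = 315 − 278 = 37° (|Δh| ≤ 180, already the shorter path).
H = 278 + 0.08 × (37) = 280.96 → 281°
S = 57 + 0.08 × (58 − 57) = 57.08 → 57%
L = 35 + 0.08 × (40 − 35) = 35.4 → 35%

(281, 57, 35)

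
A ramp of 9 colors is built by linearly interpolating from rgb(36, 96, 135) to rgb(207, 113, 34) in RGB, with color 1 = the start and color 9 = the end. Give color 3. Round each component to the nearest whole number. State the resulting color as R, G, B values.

(79, 100, 110)

With 9 swatches and endpoints inclusive, swatch 3 sits at t = (3 − 1)/(9 − 1) = 2/8 ≈ 0.25.
R = 36 + 0.25 × (207 − 36) = 78.75 → 79
G = 96 + 0.25 × (113 − 96) = 100.25 → 100
B = 135 + 0.25 × (34 − 135) = 109.75 → 110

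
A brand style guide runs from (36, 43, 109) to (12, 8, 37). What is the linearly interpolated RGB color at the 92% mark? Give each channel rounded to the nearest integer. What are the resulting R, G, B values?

(14, 11, 43)

92% corresponds to t = 0.92.
R = 36 + 0.92 × (12 − 36) = 36 + 0.92 × -24 = 13.92 → 14
G = 43 + 0.92 × (8 − 43) = 43 + 0.92 × -35 = 10.8 → 11
B = 109 + 0.92 × (37 − 109) = 109 + 0.92 × -72 = 42.76 → 43
So the blended color is (14, 11, 43), about #0e0b2b.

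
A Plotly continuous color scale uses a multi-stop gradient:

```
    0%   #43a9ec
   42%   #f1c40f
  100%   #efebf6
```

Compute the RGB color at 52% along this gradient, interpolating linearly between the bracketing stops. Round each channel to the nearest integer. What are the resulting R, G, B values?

(241, 203, 55)

52% lies between the 42% and 100% stops, so the local fraction is t = (52 − 42)/(100 − 42) = 10/58 ≈ 0.1724.
#f1c40f → (241, 196, 15); #efebf6 → (239, 235, 246).
R = 241 + 0.1724 × (239 − 241) = 240.655 → 241
G = 196 + 0.1724 × (235 − 196) = 202.724 → 203
B = 15 + 0.1724 × (246 − 15) = 54.824 → 55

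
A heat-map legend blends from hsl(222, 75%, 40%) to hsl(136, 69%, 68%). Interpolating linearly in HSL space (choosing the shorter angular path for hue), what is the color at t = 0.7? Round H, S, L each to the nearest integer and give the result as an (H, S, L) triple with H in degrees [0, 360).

(162, 71, 60)

Hue arc: Δh = 136 − 222 = -86° (|Δh| ≤ 180, already the shorter path).
H = 222 + 0.7 × (-86) = 161.8 → 162°
S = 75 + 0.7 × (69 − 75) = 70.8 → 71%
L = 40 + 0.7 × (68 − 40) = 59.6 → 60%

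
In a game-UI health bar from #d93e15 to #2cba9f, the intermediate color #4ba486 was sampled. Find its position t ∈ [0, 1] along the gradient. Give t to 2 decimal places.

Invert the lerp on the R channel (largest span, 173): t = (75 − 217) / (44 − 217) = -142/-173 = 0.82081.
Check on G: (164 − 62)/(186 − 62) = 0.8226 ✓

0.82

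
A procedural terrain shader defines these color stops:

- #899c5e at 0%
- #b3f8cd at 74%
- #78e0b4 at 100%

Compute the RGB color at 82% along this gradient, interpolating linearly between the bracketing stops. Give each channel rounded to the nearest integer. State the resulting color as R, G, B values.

82% lies between the 74% and 100% stops, so the local fraction is t = (82 − 74)/(100 − 74) = 8/26 ≈ 0.3077.
#b3f8cd → (179, 248, 205); #78e0b4 → (120, 224, 180).
R = 179 + 0.3077 × (120 − 179) = 160.846 → 161
G = 248 + 0.3077 × (224 − 248) = 240.615 → 241
B = 205 + 0.3077 × (180 − 205) = 197.308 → 197

(161, 241, 197)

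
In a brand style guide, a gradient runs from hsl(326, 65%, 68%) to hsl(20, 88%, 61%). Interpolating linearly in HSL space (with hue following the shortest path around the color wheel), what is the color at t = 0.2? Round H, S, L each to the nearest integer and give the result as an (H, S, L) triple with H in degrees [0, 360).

Hue: 20 − 326 = -306°, but |-306| > 180 so the shorter arc goes the other way: Δh = -306 + 360 = 54°.
H = 326 + 0.2 × (54) = 336.8 → 337°
S = 65 + 0.2 × (88 − 65) = 69.6 → 70%
L = 68 + 0.2 × (61 − 68) = 66.6 → 67%

(337, 70, 67)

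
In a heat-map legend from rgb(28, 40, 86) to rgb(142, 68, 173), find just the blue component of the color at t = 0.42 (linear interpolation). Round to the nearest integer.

B = 86 + 0.42 × (173 − 86) = 122.54 → 123

123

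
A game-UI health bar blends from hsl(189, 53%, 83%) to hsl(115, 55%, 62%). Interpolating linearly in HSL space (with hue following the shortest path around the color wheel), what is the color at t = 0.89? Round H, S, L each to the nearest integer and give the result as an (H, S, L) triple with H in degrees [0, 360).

Hue arc: Δh = 115 − 189 = -74° (|Δh| ≤ 180, already the shorter path).
H = 189 + 0.89 × (-74) = 123.14 → 123°
S = 53 + 0.89 × (55 − 53) = 54.78 → 55%
L = 83 + 0.89 × (62 − 83) = 64.31 → 64%

(123, 55, 64)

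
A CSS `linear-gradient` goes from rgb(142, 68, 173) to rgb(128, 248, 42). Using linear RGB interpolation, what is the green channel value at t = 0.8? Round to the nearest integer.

G = 68 + 0.8 × (248 − 68) = 212 → 212

212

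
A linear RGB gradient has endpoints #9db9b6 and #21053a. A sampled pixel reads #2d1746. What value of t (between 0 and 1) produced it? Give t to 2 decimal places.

0.90

Invert the lerp on the G channel (largest span, 180): t = (23 − 185) / (5 − 185) = -162/-180 = 0.9.
Check on R: (45 − 157)/(33 − 157) = 0.9032 ✓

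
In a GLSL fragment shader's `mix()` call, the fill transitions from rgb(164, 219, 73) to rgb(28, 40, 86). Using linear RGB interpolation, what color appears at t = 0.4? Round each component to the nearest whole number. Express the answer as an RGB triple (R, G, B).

(110, 147, 78)

R = 164 + 0.4 × (28 − 164) = 164 + 0.4 × -136 = 109.6 → 110
G = 219 + 0.4 × (40 − 219) = 219 + 0.4 × -179 = 147.4 → 147
B = 73 + 0.4 × (86 − 73) = 73 + 0.4 × 13 = 78.2 → 78
So the blended color is (110, 147, 78), about #6e934e.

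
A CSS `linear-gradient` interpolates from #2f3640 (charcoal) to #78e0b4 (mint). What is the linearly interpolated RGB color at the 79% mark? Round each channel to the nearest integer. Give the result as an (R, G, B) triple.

(105, 188, 156)

#2f3640 → (47, 54, 64); #78e0b4 → (120, 224, 180).
79% corresponds to t = 0.79.
R = 47 + 0.79 × (120 − 47) = 47 + 0.79 × 73 = 104.67 → 105
G = 54 + 0.79 × (224 − 54) = 54 + 0.79 × 170 = 188.3 → 188
B = 64 + 0.79 × (180 − 64) = 64 + 0.79 × 116 = 155.64 → 156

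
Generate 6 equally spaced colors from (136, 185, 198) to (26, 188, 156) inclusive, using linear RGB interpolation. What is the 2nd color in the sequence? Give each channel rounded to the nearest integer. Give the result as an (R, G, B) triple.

With 6 swatches and endpoints inclusive, swatch 2 sits at t = (2 − 1)/(6 − 1) = 1/5 ≈ 0.2.
R = 136 + 0.2 × (26 − 136) = 114 → 114
G = 185 + 0.2 × (188 − 185) = 185.6 → 186
B = 198 + 0.2 × (156 − 198) = 189.6 → 190

(114, 186, 190)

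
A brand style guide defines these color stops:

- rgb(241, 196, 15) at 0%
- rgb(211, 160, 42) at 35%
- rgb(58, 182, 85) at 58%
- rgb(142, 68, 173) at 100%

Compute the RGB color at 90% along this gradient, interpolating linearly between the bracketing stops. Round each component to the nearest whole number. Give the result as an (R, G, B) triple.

90% lies between the 58% and 100% stops, so the local fraction is t = (90 − 58)/(100 − 58) = 32/42 ≈ 0.7619.
R = 58 + 0.7619 × (142 − 58) = 122 → 122
G = 182 + 0.7619 × (68 − 182) = 95.143 → 95
B = 85 + 0.7619 × (173 − 85) = 152.047 → 152

(122, 95, 152)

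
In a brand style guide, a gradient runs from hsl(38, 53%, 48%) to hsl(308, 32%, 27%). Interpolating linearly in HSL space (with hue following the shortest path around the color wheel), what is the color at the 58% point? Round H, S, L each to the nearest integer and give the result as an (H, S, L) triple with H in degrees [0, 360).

(346, 41, 36)

Hue: 308 − 38 = 270°, but |270| > 180 so the shorter arc goes the other way: Δh = 270 − 360 = -90°.
H = 38 + 0.58 × (-90) = -14.2 → -14 → -14 mod 360 = 346°
S = 53 + 0.58 × (32 − 53) = 40.82 → 41%
L = 48 + 0.58 × (27 − 48) = 35.82 → 36%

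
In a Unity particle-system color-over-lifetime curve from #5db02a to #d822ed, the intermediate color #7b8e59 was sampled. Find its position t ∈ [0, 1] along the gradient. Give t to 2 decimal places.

Invert the lerp on the B channel (largest span, 195): t = (89 − 42) / (237 − 42) = 47/195 = 0.24103.
Check on R: (123 − 93)/(216 − 93) = 0.2439 ✓

0.24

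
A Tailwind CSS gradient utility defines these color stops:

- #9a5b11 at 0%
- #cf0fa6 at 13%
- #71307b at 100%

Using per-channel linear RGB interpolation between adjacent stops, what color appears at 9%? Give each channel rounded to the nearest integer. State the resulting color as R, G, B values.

(191, 38, 120)

9% lies between the 0% and 13% stops, so the local fraction is t = (9 − 0)/(13 − 0) = 9/13 ≈ 0.6923.
#9a5b11 → (154, 91, 17); #cf0fa6 → (207, 15, 166).
R = 154 + 0.6923 × (207 − 154) = 190.692 → 191
G = 91 + 0.6923 × (15 − 91) = 38.385 → 38
B = 17 + 0.6923 × (166 − 17) = 120.153 → 120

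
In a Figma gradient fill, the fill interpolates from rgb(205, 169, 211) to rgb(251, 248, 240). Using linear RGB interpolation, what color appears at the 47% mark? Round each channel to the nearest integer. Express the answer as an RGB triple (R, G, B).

47% corresponds to t = 0.47.
R = 205 + 0.47 × (251 − 205) = 205 + 0.47 × 46 = 226.62 → 227
G = 169 + 0.47 × (248 − 169) = 169 + 0.47 × 79 = 206.13 → 206
B = 211 + 0.47 × (240 − 211) = 211 + 0.47 × 29 = 224.63 → 225

(227, 206, 225)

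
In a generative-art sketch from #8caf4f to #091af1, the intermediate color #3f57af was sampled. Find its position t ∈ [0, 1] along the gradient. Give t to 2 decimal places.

Invert the lerp on the B channel (largest span, 162): t = (175 − 79) / (241 − 79) = 96/162 = 0.59259.
Check on R: (63 − 140)/(9 − 140) = 0.5878 ✓

0.59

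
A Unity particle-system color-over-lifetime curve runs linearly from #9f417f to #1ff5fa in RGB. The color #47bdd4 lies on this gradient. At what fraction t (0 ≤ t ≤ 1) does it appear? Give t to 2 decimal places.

0.69

Invert the lerp on the G channel (largest span, 180): t = (189 − 65) / (245 − 65) = 124/180 = 0.68889.
Check on R: (71 − 159)/(31 − 159) = 0.6875 ✓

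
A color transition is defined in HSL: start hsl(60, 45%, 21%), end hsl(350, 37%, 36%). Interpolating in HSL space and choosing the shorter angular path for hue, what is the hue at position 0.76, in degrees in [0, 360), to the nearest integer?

Hue: 350 − 60 = 290°, but |290| > 180 so the shorter arc goes the other way: Δh = 290 − 360 = -70°.
H = 60 + 0.76 × (-70) = 6.8 → 7°

7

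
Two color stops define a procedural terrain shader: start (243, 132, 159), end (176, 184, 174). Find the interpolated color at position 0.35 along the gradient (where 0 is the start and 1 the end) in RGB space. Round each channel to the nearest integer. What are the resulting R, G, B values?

R = 243 + 0.35 × (176 − 243) = 243 + 0.35 × -67 = 219.55 → 220
G = 132 + 0.35 × (184 − 132) = 132 + 0.35 × 52 = 150.2 → 150
B = 159 + 0.35 × (174 − 159) = 159 + 0.35 × 15 = 164.25 → 164

(220, 150, 164)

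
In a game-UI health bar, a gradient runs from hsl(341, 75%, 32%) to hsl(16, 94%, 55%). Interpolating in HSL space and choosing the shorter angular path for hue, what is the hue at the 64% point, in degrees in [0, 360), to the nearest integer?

3

Hue: 16 − 341 = -325°, but |-325| > 180 so the shorter arc goes the other way: Δh = -325 + 360 = 35°.
H = 341 + 0.64 × (35) = 363.4 → 363 → 363 mod 360 = 3°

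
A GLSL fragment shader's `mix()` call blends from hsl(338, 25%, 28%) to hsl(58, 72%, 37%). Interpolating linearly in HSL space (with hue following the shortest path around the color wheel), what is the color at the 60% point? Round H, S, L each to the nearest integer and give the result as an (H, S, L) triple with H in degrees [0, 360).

Hue: 58 − 338 = -280°, but |-280| > 180 so the shorter arc goes the other way: Δh = -280 + 360 = 80°.
H = 338 + 0.6 × (80) = 386 → 386 → 386 mod 360 = 26°
S = 25 + 0.6 × (72 − 25) = 53.2 → 53%
L = 28 + 0.6 × (37 − 28) = 33.4 → 33%

(26, 53, 33)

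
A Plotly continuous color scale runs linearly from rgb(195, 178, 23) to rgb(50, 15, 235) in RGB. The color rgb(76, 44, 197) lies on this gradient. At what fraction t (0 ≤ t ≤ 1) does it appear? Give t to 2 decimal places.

Invert the lerp on the B channel (largest span, 212): t = (197 − 23) / (235 − 23) = 174/212 = 0.82075.
Check on R: (76 − 195)/(50 − 195) = 0.8207 ✓

0.82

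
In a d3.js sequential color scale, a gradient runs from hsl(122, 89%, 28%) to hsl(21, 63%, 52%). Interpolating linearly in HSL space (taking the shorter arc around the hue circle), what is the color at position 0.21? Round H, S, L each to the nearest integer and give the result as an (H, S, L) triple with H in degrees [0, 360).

(101, 84, 33)

Hue arc: Δh = 21 − 122 = -101° (|Δh| ≤ 180, already the shorter path).
H = 122 + 0.21 × (-101) = 100.79 → 101°
S = 89 + 0.21 × (63 − 89) = 83.54 → 84%
L = 28 + 0.21 × (52 − 28) = 33.04 → 33%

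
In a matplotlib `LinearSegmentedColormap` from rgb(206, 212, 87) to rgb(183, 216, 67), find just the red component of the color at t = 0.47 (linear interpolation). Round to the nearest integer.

195

R = 206 + 0.47 × (183 − 206) = 195.19 → 195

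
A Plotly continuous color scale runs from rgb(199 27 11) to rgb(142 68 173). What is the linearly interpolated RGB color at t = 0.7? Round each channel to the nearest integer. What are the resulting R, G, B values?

R = 199 + 0.7 × (142 − 199) = 199 + 0.7 × -57 = 159.1 → 159
G = 27 + 0.7 × (68 − 27) = 27 + 0.7 × 41 = 55.7 → 56
B = 11 + 0.7 × (173 − 11) = 11 + 0.7 × 162 = 124.4 → 124

(159, 56, 124)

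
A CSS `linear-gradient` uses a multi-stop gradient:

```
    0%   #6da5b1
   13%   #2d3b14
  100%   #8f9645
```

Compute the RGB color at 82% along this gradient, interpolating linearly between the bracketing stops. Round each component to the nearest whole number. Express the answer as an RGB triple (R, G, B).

(123, 131, 59)

82% lies between the 13% and 100% stops, so the local fraction is t = (82 − 13)/(100 − 13) = 69/87 ≈ 0.7931.
#2d3b14 → (45, 59, 20); #8f9645 → (143, 150, 69).
R = 45 + 0.7931 × (143 − 45) = 122.724 → 123
G = 59 + 0.7931 × (150 − 59) = 131.172 → 131
B = 20 + 0.7931 × (69 − 20) = 58.862 → 59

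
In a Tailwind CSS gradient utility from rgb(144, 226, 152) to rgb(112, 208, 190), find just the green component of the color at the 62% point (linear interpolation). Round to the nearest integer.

G = 226 + 0.62 × (208 − 226) = 214.84 → 215

215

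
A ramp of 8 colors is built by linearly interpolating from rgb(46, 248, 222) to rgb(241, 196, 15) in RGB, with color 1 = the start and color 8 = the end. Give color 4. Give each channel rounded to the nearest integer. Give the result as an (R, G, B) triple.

(130, 226, 133)

With 8 swatches and endpoints inclusive, swatch 4 sits at t = (4 − 1)/(8 − 1) = 3/7 ≈ 0.4286.
R = 46 + 0.4286 × (241 − 46) = 129.577 → 130
G = 248 + 0.4286 × (196 − 248) = 225.713 → 226
B = 222 + 0.4286 × (15 − 222) = 133.28 → 133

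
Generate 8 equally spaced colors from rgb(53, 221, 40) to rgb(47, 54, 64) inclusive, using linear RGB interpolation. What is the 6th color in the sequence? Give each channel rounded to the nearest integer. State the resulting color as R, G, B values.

(49, 102, 57)

With 8 swatches and endpoints inclusive, swatch 6 sits at t = (6 − 1)/(8 − 1) = 5/7 ≈ 0.7143.
R = 53 + 0.7143 × (47 − 53) = 48.714 → 49
G = 221 + 0.7143 × (54 − 221) = 101.712 → 102
B = 40 + 0.7143 × (64 − 40) = 57.143 → 57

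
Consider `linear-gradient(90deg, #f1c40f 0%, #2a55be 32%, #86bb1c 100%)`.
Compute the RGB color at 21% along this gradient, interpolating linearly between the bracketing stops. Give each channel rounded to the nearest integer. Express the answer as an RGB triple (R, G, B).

(110, 123, 130)

21% lies between the 0% and 32% stops, so the local fraction is t = (21 − 0)/(32 − 0) = 21/32 ≈ 0.6562.
#f1c40f → (241, 196, 15); #2a55be → (42, 85, 190).
R = 241 + 0.6562 × (42 − 241) = 110.416 → 110
G = 196 + 0.6562 × (85 − 196) = 123.162 → 123
B = 15 + 0.6562 × (190 − 15) = 129.835 → 130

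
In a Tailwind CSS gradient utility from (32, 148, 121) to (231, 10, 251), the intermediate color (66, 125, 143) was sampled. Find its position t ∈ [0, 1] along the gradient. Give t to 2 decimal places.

Invert the lerp on the R channel (largest span, 199): t = (66 − 32) / (231 − 32) = 34/199 = 0.17085.
Check on G: (125 − 148)/(10 − 148) = 0.1667 ✓

0.17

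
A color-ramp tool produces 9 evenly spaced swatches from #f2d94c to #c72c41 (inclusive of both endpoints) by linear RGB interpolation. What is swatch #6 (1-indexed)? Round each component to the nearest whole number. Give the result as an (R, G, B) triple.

(215, 109, 69)

With 9 swatches and endpoints inclusive, swatch 6 sits at t = (6 − 1)/(9 − 1) = 5/8 ≈ 0.625.
#f2d94c → (242, 217, 76); #c72c41 → (199, 44, 65).
R = 242 + 0.625 × (199 − 242) = 215.125 → 215
G = 217 + 0.625 × (44 − 217) = 108.875 → 109
B = 76 + 0.625 × (65 − 76) = 69.125 → 69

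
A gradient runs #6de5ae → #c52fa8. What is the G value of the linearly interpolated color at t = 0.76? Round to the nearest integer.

91

G₁ = 229 (from #6de5ae), G₂ = 47 (from #c52fa8).
G = 229 + 0.76 × (47 − 229) = 90.68 → 91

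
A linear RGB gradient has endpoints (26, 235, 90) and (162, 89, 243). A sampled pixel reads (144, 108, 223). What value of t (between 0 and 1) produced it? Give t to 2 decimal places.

Invert the lerp on the B channel (largest span, 153): t = (223 − 90) / (243 − 90) = 133/153 = 0.86928.
Check on R: (144 − 26)/(162 − 26) = 0.8676 ✓

0.87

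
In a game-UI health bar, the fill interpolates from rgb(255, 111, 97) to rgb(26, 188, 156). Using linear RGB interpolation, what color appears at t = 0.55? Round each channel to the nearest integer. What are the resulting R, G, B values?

R = 255 + 0.55 × (26 − 255) = 255 + 0.55 × -229 = 129.05 → 129
G = 111 + 0.55 × (188 − 111) = 111 + 0.55 × 77 = 153.35 → 153
B = 97 + 0.55 × (156 − 97) = 97 + 0.55 × 59 = 129.45 → 129

(129, 153, 129)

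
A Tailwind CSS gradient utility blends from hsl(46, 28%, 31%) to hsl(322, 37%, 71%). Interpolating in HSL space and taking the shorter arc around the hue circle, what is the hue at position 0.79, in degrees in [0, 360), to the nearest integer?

340

Hue: 322 − 46 = 276°, but |276| > 180 so the shorter arc goes the other way: Δh = 276 − 360 = -84°.
H = 46 + 0.79 × (-84) = -20.36 → -20 → -20 mod 360 = 340°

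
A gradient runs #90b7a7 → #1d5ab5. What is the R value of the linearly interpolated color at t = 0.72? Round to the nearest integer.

61

R₁ = 144 (from #90b7a7), R₂ = 29 (from #1d5ab5).
R = 144 + 0.72 × (29 − 144) = 61.2 → 61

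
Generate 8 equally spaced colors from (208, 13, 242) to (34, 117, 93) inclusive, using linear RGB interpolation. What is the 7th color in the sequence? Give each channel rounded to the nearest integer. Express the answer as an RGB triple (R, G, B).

(59, 102, 114)

With 8 swatches and endpoints inclusive, swatch 7 sits at t = (7 − 1)/(8 − 1) = 6/7 ≈ 0.8571.
R = 208 + 0.8571 × (34 − 208) = 58.865 → 59
G = 13 + 0.8571 × (117 − 13) = 102.138 → 102
B = 242 + 0.8571 × (93 − 242) = 114.292 → 114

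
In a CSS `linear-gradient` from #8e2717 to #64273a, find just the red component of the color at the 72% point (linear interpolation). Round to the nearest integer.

R₁ = 142 (from #8e2717), R₂ = 100 (from #64273a).
R = 142 + 0.72 × (100 − 142) = 111.76 → 112

112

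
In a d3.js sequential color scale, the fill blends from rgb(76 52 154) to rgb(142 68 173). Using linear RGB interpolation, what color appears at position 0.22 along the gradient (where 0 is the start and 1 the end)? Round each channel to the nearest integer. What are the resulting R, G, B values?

(91, 56, 158)

R = 76 + 0.22 × (142 − 76) = 76 + 0.22 × 66 = 90.52 → 91
G = 52 + 0.22 × (68 − 52) = 52 + 0.22 × 16 = 55.52 → 56
B = 154 + 0.22 × (173 − 154) = 154 + 0.22 × 19 = 158.18 → 158
So the blended color is (91, 56, 158), about #5b389e.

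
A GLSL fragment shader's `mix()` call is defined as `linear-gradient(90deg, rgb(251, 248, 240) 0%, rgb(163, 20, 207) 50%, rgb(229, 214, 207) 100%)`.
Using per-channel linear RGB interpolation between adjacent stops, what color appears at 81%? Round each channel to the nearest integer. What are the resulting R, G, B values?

81% lies between the 50% and 100% stops, so the local fraction is t = (81 − 50)/(100 − 50) = 31/50 ≈ 0.62.
R = 163 + 0.62 × (229 − 163) = 203.92 → 204
G = 20 + 0.62 × (214 − 20) = 140.28 → 140
B = 207 + 0.62 × (207 − 207) = 207 → 207

(204, 140, 207)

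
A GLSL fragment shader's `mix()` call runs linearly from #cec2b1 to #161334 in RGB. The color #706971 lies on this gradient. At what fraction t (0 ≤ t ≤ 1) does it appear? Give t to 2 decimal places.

0.51

Invert the lerp on the R channel (largest span, 184): t = (112 − 206) / (22 − 206) = -94/-184 = 0.51087.
Check on G: (105 − 194)/(19 − 194) = 0.5086 ✓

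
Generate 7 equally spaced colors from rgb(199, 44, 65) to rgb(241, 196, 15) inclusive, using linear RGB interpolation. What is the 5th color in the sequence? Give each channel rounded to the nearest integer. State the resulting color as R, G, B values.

With 7 swatches and endpoints inclusive, swatch 5 sits at t = (5 − 1)/(7 − 1) = 4/6 ≈ 0.6667.
R = 199 + 0.6667 × (241 − 199) = 227.001 → 227
G = 44 + 0.6667 × (196 − 44) = 145.338 → 145
B = 65 + 0.6667 × (15 − 65) = 31.665 → 32

(227, 145, 32)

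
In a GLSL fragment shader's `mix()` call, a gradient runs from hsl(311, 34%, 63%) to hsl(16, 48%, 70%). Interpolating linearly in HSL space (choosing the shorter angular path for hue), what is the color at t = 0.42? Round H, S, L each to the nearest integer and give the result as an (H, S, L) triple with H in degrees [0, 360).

(338, 40, 66)

Hue: 16 − 311 = -295°, but |-295| > 180 so the shorter arc goes the other way: Δh = -295 + 360 = 65°.
H = 311 + 0.42 × (65) = 338.3 → 338°
S = 34 + 0.42 × (48 − 34) = 39.88 → 40%
L = 63 + 0.42 × (70 − 63) = 65.94 → 66%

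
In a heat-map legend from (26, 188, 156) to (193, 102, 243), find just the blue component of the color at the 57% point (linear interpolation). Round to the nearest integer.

B = 156 + 0.57 × (243 − 156) = 205.59 → 206

206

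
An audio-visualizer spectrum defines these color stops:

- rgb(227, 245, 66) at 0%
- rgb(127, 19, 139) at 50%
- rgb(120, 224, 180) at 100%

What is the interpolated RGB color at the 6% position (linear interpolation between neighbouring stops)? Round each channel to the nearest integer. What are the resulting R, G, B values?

(215, 218, 75)

6% lies between the 0% and 50% stops, so the local fraction is t = (6 − 0)/(50 − 0) = 6/50 ≈ 0.12.
R = 227 + 0.12 × (127 − 227) = 215 → 215
G = 245 + 0.12 × (19 − 245) = 217.88 → 218
B = 66 + 0.12 × (139 − 66) = 74.76 → 75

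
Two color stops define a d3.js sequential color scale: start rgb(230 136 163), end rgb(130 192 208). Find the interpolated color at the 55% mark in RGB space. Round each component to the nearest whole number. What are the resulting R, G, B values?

(175, 167, 188)

55% corresponds to t = 0.55.
R = 230 + 0.55 × (130 − 230) = 230 + 0.55 × -100 = 175 → 175
G = 136 + 0.55 × (192 − 136) = 136 + 0.55 × 56 = 166.8 → 167
B = 163 + 0.55 × (208 − 163) = 163 + 0.55 × 45 = 187.75 → 188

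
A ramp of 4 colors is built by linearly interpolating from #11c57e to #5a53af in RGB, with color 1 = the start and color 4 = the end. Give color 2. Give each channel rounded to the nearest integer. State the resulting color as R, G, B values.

(41, 159, 142)

With 4 swatches and endpoints inclusive, swatch 2 sits at t = (2 − 1)/(4 − 1) = 1/3 ≈ 0.3333.
#11c57e → (17, 197, 126); #5a53af → (90, 83, 175).
R = 17 + 0.3333 × (90 − 17) = 41.331 → 41
G = 197 + 0.3333 × (83 − 197) = 159.004 → 159
B = 126 + 0.3333 × (175 − 126) = 142.332 → 142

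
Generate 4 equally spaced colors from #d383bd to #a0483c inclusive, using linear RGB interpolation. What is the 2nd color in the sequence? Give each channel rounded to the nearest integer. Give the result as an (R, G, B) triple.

With 4 swatches and endpoints inclusive, swatch 2 sits at t = (2 − 1)/(4 − 1) = 1/3 ≈ 0.3333.
#d383bd → (211, 131, 189); #a0483c → (160, 72, 60).
R = 211 + 0.3333 × (160 − 211) = 194.002 → 194
G = 131 + 0.3333 × (72 − 131) = 111.335 → 111
B = 189 + 0.3333 × (60 − 189) = 146.004 → 146

(194, 111, 146)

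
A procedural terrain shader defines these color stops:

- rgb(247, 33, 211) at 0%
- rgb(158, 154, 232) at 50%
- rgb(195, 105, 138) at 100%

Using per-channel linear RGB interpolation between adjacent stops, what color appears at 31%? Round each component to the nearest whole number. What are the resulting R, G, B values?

31% lies between the 0% and 50% stops, so the local fraction is t = (31 − 0)/(50 − 0) = 31/50 ≈ 0.62.
R = 247 + 0.62 × (158 − 247) = 191.82 → 192
G = 33 + 0.62 × (154 − 33) = 108.02 → 108
B = 211 + 0.62 × (232 − 211) = 224.02 → 224

(192, 108, 224)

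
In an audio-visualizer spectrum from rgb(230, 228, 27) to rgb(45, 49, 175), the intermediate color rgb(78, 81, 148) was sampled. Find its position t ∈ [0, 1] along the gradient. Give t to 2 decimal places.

0.82

Invert the lerp on the R channel (largest span, 185): t = (78 − 230) / (45 − 230) = -152/-185 = 0.82162.
Check on G: (81 − 228)/(49 − 228) = 0.8212 ✓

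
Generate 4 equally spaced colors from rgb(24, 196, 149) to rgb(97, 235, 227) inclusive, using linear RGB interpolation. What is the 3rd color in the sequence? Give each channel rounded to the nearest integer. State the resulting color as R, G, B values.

(73, 222, 201)

With 4 swatches and endpoints inclusive, swatch 3 sits at t = (3 − 1)/(4 − 1) = 2/3 ≈ 0.6667.
R = 24 + 0.6667 × (97 − 24) = 72.669 → 73
G = 196 + 0.6667 × (235 − 196) = 222.001 → 222
B = 149 + 0.6667 × (227 − 149) = 201.003 → 201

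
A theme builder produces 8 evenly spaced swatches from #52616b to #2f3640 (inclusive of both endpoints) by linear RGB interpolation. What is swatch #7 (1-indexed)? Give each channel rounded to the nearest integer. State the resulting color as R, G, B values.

(52, 60, 70)

With 8 swatches and endpoints inclusive, swatch 7 sits at t = (7 − 1)/(8 − 1) = 6/7 ≈ 0.8571.
#52616b → (82, 97, 107); #2f3640 → (47, 54, 64).
R = 82 + 0.8571 × (47 − 82) = 52.002 → 52
G = 97 + 0.8571 × (54 − 97) = 60.145 → 60
B = 107 + 0.8571 × (64 − 107) = 70.145 → 70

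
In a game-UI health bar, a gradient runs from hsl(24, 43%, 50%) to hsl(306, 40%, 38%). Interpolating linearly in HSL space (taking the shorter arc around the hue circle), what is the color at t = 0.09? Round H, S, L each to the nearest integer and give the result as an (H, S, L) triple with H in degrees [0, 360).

(17, 43, 49)

Hue: 306 − 24 = 282°, but |282| > 180 so the shorter arc goes the other way: Δh = 282 − 360 = -78°.
H = 24 + 0.09 × (-78) = 16.98 → 17°
S = 43 + 0.09 × (40 − 43) = 42.73 → 43%
L = 50 + 0.09 × (38 − 50) = 48.92 → 49%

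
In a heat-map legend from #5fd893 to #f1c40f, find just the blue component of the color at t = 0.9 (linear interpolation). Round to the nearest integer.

28

B₁ = 147 (from #5fd893), B₂ = 15 (from #f1c40f).
B = 147 + 0.9 × (15 − 147) = 28.2 → 28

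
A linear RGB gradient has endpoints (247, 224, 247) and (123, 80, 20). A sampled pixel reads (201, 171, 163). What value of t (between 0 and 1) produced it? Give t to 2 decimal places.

Invert the lerp on the B channel (largest span, 227): t = (163 − 247) / (20 − 247) = -84/-227 = 0.37004.
Check on R: (201 − 247)/(123 − 247) = 0.371 ✓

0.37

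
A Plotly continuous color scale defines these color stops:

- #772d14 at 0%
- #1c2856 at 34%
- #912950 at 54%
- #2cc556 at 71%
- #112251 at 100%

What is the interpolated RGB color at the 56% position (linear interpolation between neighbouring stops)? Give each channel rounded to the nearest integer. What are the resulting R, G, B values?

(133, 59, 81)

56% lies between the 54% and 71% stops, so the local fraction is t = (56 − 54)/(71 − 54) = 2/17 ≈ 0.1176.
#912950 → (145, 41, 80); #2cc556 → (44, 197, 86).
R = 145 + 0.1176 × (44 − 145) = 133.122 → 133
G = 41 + 0.1176 × (197 − 41) = 59.346 → 59
B = 80 + 0.1176 × (86 − 80) = 80.706 → 81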